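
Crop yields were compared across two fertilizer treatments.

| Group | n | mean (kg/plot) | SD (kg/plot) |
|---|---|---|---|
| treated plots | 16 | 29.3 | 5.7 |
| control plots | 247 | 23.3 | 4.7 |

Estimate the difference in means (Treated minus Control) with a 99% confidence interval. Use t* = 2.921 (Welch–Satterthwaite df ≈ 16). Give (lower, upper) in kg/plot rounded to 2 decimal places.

SE₁ = s₁/√n₁ = 5.7/√16 = 1.4250; SE₂ = 4.7/√247 = 0.2991.
Independent samples, unequal variances: SE_diff = √(SE₁² + SE₂²) = √(2.030625 + 0.08946081) = 1.4561.
t* = 2.921, so margin of error = 2.921 × 1.4561 = 4.2533.
Difference in means = 29.3 − 23.3 = 6.0000.
6.0000 ± 4.2533 → (1.75, 10.25).

(1.75, 10.25)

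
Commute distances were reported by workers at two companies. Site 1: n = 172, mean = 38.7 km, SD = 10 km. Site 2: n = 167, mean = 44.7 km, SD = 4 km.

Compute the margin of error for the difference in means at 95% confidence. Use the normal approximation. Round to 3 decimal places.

1.613

Standard errors of each mean: 10/√172 = 0.7625 and 4/√167 = 0.3095.
SE(x̄₁ − x̄₂) = √(0.7625² + 0.3095²) = 0.8229 for independent samples with unequal variances.
With z* = 1.960, the margin is 1.960 × 0.8229 = 1.6129.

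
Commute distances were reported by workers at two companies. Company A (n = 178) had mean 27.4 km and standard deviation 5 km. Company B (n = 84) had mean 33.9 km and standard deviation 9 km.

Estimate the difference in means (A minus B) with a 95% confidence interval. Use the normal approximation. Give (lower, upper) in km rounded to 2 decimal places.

Per-group SEs: s₁/√n₁ = 5/√178 = 0.3748, s₂/√n₂ = 9/√84 = 0.9820.
Unpooled SE of the difference: √(0.14047504 + 0.964324) = 1.0511.
Margin of error = z* · SE = 1.960 × 1.0511 = 2.0602.
x̄₁ − x̄₂ = 27.4 − 33.9 = -6.5000.
CI: -6.5000 ± 2.0602 = (-8.56, -4.44).

(-8.56, -4.44)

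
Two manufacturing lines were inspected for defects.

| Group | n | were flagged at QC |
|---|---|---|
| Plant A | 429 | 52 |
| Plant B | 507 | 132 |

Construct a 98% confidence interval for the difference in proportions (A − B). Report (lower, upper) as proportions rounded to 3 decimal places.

First, p̂₁ = 52/429 = 0.1212; p̂₂ = 132/507 = 0.2604.
The two standard errors are √(0.1212×0.8788/429) = 0.01576 and √(0.2604×0.7396/507) = 0.01949.
Because the samples are independent, SE_diff = √(0.01576² + 0.01949²) = 0.02506.
Using z* = 2.326 for 98%, ME = 2.326 × 0.02506 = 0.05829.
p̂₁ − p̂₂ = -0.1392; interval -0.1392 ± 0.05829 gives (-0.197, -0.081).

(-0.197, -0.081)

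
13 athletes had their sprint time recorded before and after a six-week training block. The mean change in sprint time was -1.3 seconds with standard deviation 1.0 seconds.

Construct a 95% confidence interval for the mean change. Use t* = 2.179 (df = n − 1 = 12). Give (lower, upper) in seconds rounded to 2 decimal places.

(-1.90, -0.70)

Paired design: SE = s_d/√n = 1.0/√13 = 0.2774.
t* = 2.179; margin of error = 2.179 × 0.2774 = 0.6045.
-1.3 ± 0.6045 → (-1.90, -0.70).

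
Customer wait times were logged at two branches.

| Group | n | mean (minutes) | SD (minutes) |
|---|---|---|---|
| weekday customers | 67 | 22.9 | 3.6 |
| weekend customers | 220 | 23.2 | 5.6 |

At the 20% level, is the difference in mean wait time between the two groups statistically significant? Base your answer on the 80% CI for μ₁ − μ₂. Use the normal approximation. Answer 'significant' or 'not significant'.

not significant

SE₁ = s₁/√n₁ = 3.6/√67 = 0.4398; SE₂ = 5.6/√220 = 0.3776.
Independent samples, unequal variances: SE_diff = √(SE₁² + SE₂²) = √(0.19342404 + 0.14258176) = 0.5797.
z* = 1.282, so margin of error = 1.282 × 0.5797 = 0.7432.
Difference in means = 22.9 − 23.2 = -0.3000.
-0.3000 ± 0.7432 → (-1.0432, 0.4432).
The interval (-1.0432, 0.4432) contains 0, so the difference is not significant.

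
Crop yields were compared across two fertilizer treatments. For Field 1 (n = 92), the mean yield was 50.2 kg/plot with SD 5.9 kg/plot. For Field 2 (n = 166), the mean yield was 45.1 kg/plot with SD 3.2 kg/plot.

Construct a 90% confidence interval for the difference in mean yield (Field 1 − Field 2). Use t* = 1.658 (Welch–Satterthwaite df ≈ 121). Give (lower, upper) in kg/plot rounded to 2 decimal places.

(4.00, 6.20)

Standard errors of each mean: 5.9/√92 = 0.6151 and 3.2/√166 = 0.2484.
SE(x̄₁ − x̄₂) = √(0.6151² + 0.2484²) = 0.6634 for independent samples with unequal variances.
With t* = 1.658, the margin is 1.658 × 0.6634 = 1.0999.
x̄₁ − x̄₂ = 50.2 − 45.1 = 5.1000; the interval is 5.1000 ± 1.0999 = (4.00, 6.20).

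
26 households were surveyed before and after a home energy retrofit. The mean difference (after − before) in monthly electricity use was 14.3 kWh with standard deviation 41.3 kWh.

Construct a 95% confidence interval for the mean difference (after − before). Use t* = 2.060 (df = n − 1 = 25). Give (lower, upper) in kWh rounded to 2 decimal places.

This is a matched-pairs design, so SE = s_d/√n = 41.3/√26 = 8.0996.
Margin = 2.060 × 8.0996 = 16.6852; the interval is 14.3 ± 16.6852 = (-2.39, 30.99).

(-2.39, 30.99)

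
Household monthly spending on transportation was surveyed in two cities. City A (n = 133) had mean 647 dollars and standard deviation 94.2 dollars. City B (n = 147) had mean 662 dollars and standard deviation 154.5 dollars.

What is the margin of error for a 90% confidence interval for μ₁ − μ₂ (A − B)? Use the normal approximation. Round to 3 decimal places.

Standard errors of each mean: 94.2/√133 = 8.1682 and 154.5/√147 = 12.7429.
SE(x̄₁ − x̄₂) = √(8.1682² + 12.7429²) = 15.1361 for independent samples with unequal variances.
With z* = 1.645, the margin is 1.645 × 15.1361 = 24.8989.

24.899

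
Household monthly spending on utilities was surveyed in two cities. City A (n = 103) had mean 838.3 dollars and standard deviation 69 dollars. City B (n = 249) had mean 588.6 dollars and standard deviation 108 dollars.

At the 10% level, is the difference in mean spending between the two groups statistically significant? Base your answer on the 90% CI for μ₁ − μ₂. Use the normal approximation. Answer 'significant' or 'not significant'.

significant

Per-group SEs: s₁/√n₁ = 69/√103 = 6.7988, s₂/√n₂ = 108/√249 = 6.8442.
Unpooled SE of the difference: √(46.22368144 + 46.84307364) = 9.6471.
Margin of error = z* · SE = 1.645 × 9.6471 = 15.8695.
x̄₁ − x̄₂ = 838.3 − 588.6 = 249.7000.
CI: 249.7000 ± 15.8695 = (233.8305, 265.5695).
The interval (233.8305, 265.5695) does not contain 0, so the difference is significant.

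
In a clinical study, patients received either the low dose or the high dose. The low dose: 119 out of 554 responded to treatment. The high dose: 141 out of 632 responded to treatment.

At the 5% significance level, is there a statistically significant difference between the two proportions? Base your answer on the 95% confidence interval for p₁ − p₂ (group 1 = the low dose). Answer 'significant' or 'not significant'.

not significant

Sample proportions: 119/554 = 0.2148, 141/632 = 0.2231.
Each SE is √(p̂(1−p̂)/n): √(0.2148·0.7852/554) = 0.01745 and √(0.2231·0.7769/632) = 0.01656.
SE(p̂₁ − p̂₂) = √(SE₁² + SE₂²) = √(0.0003045025 + 0.0002742336) = 0.02406, since the two samples are independent.
At 95% confidence z* = 1.960; margin = 1.960 × 0.02406 = 0.04716.
The difference is 0.2148 − 0.2231 = -0.0083, so the interval is -0.0083 ± 0.04716 = (-0.05546, 0.03886).
The interval (-0.05546, 0.03886) contains 0, so the difference is not significant.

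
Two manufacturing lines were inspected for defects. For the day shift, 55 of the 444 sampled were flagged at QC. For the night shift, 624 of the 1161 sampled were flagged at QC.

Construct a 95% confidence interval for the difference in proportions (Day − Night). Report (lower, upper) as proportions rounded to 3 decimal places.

Sample proportions: 55/444 = 0.1239, 624/1161 = 0.5375.
Each SE is √(p̂(1−p̂)/n): √(0.1239·0.8761/444) = 0.01564 and √(0.5375·0.4625/1161) = 0.01463.
SE(p̂₁ − p̂₂) = √(SE₁² + SE₂²) = √(0.0002446096 + 0.0002140369) = 0.02142, since the two samples are independent.
At 95% confidence z* = 1.960; margin = 1.960 × 0.02142 = 0.04198.
The difference is 0.1239 − 0.5375 = -0.4136, so the interval is -0.4136 ± 0.04198 = (-0.456, -0.372).

(-0.456, -0.372)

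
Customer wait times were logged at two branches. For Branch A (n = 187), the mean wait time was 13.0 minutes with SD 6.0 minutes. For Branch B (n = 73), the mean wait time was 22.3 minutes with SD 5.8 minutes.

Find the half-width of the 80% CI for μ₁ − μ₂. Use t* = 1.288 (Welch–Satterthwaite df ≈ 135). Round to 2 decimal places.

SE₁ = s₁/√n₁ = 6.0/√187 = 0.4388; SE₂ = 5.8/√73 = 0.6788.
Independent samples, unequal variances: SE_diff = √(SE₁² + SE₂²) = √(0.19254544 + 0.46076944) = 0.8083.
t* = 1.288, so margin of error = 1.288 × 0.8083 = 1.0411.

1.04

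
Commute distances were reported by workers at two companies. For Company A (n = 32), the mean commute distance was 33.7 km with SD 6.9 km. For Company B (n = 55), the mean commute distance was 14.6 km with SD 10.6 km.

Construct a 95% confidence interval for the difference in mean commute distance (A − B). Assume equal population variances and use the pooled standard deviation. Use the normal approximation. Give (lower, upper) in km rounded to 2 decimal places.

(14.99, 23.21)

s_p = √[((n₁−1)s₁² + (n₂−1)s₂²)/(n₁+n₂−2)] = √[(31·6.9² + 54·10.6²)/85] = 9.4205.
SE = 9.4205·√(1/32 + 1/55) = 2.0945.
With z* = 1.960, margin = 1.960 × 2.0945 = 4.1052.
x̄₁ − x̄₂ = 33.7 − 14.6 = 19.1000; interval 19.1000 ± 4.1052 = (14.99, 23.21).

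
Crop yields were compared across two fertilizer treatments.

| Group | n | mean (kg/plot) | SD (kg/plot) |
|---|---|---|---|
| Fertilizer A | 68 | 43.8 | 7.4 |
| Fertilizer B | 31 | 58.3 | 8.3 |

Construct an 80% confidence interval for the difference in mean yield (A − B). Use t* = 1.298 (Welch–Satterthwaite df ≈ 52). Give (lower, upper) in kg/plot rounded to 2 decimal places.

Per-group SEs: s₁/√n₁ = 7.4/√68 = 0.8974, s₂/√n₂ = 8.3/√31 = 1.4907.
Unpooled SE of the difference: √(0.80532676 + 2.22218649) = 1.7400.
Margin of error = t* · SE = 1.298 × 1.7400 = 2.2585.
x̄₁ − x̄₂ = 43.8 − 58.3 = -14.5000.
CI: -14.5000 ± 2.2585 = (-16.76, -12.24).

(-16.76, -12.24)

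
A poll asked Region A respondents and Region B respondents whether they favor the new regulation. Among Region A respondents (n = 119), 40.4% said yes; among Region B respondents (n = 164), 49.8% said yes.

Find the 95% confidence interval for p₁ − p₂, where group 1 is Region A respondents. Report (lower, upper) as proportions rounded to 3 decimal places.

Each SE is √(p̂(1−p̂)/n): √(0.4040·0.5960/119) = 0.04498 and √(0.4980·0.5020/164) = 0.03904.
SE(p̂₁ − p̂₂) = √(SE₁² + SE₂²) = √(0.0020232004 + 0.0015241216) = 0.05956, since the two samples are independent.
At 95% confidence z* = 1.960; margin = 1.960 × 0.05956 = 0.11674.
The difference is 0.4040 − 0.4980 = -0.0940, so the interval is -0.0940 ± 0.11674 = (-0.211, 0.023).

(-0.211, 0.023)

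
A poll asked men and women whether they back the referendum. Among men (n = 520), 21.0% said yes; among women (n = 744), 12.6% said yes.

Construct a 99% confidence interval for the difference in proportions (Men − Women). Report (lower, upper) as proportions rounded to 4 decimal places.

(0.0283, 0.1397)

SE₁ = √(p̂₁(1−p̂₁)/n₁) = √(0.2100·0.7900/520) = 0.01786; SE₂ = √(0.1260·0.8740/744) = 0.01217.
Independent samples: SE of the difference = √(SE₁² + SE₂²) = √(0.0003189796 + 0.0001481089) = 0.02161.
z* for 99% confidence is 2.576, so the margin of error is 2.576 × 0.02161 = 0.05567.
Point estimate p̂₁ − p̂₂ = 0.2100 − 0.1260 = 0.0840.
0.0840 ± 0.05567 → (0.0283, 0.1397).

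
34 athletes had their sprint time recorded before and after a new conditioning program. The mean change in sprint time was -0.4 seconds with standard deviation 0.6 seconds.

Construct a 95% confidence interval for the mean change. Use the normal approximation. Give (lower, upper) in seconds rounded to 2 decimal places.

This is a matched-pairs design, so SE = s_d/√n = 0.6/√34 = 0.1029.
Margin = 1.960 × 0.1029 = 0.2017; the interval is -0.4 ± 0.2017 = (-0.60, -0.20).

(-0.60, -0.20)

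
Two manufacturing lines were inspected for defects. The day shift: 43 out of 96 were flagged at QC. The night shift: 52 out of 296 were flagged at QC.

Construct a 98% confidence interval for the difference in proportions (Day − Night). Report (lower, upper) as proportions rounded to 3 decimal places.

(0.143, 0.401)

p̂₁ = 43/96 = 0.4479 and p̂₂ = 52/296 = 0.1757.
SE₁ = √(p̂₁(1−p̂₁)/n₁) = √(0.4479·0.5521/96) = 0.05075; SE₂ = √(0.1757·0.8243/296) = 0.02212.
Independent samples: SE of the difference = √(SE₁² + SE₂²) = √(0.0025755625 + 0.0004892944) = 0.05536.
z* for 98% confidence is 2.326, so the margin of error is 2.326 × 0.05536 = 0.12877.
Point estimate p̂₁ − p̂₂ = 0.4479 − 0.1757 = 0.2722.
0.2722 ± 0.12877 → (0.143, 0.401).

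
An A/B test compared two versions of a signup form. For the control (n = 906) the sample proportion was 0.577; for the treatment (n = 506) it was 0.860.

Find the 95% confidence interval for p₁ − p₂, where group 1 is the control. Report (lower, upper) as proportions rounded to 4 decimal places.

(-0.3271, -0.2389)

The two standard errors are √(0.5770×0.4230/906) = 0.01641 and √(0.8600×0.1400/506) = 0.01543.
Because the samples are independent, SE_diff = √(0.01641² + 0.01543²) = 0.02252.
Using z* = 1.960 for 95%, ME = 1.960 × 0.02252 = 0.04414.
p̂₁ − p̂₂ = -0.2830; interval -0.2830 ± 0.04414 gives (-0.3271, -0.2389).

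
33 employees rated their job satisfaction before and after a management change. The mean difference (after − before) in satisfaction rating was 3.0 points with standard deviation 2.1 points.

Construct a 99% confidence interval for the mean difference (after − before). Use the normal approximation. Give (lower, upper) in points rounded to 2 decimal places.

(2.06, 3.94)

This is a matched-pairs design, so SE = s_d/√n = 2.1/√33 = 0.3656.
Margin = 2.576 × 0.3656 = 0.9418; the interval is 3.0 ± 0.9418 = (2.06, 3.94).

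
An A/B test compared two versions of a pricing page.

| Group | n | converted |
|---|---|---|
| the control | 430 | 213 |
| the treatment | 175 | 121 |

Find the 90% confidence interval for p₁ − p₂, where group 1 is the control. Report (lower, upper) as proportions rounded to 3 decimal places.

(-0.266, -0.126)

Sample proportions: 213/430 = 0.4953, 121/175 = 0.6914.
Each SE is √(p̂(1−p̂)/n): √(0.4953·0.5047/430) = 0.02411 and √(0.6914·0.3086/175) = 0.03492.
SE(p̂₁ − p̂₂) = √(SE₁² + SE₂²) = √(0.0005812921 + 0.0012194064) = 0.04243, since the two samples are independent.
At 90% confidence z* = 1.645; margin = 1.645 × 0.04243 = 0.06980.
The difference is 0.4953 − 0.6914 = -0.1961, so the interval is -0.1961 ± 0.06980 = (-0.266, -0.126).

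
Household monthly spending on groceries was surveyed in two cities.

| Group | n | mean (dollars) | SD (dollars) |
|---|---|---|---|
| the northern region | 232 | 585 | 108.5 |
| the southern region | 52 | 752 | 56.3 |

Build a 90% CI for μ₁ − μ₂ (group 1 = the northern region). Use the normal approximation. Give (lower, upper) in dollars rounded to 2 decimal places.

(-184.39, -149.61)

Per-group SEs: s₁/√n₁ = 108.5/√232 = 7.1234, s₂/√n₂ = 56.3/√52 = 7.8074.
Unpooled SE of the difference: √(50.74282756 + 60.95549476) = 10.5687.
Margin of error = z* · SE = 1.645 × 10.5687 = 17.3855.
x̄₁ − x̄₂ = 585 − 752 = -167.0000.
CI: -167.0000 ± 17.3855 = (-184.39, -149.61).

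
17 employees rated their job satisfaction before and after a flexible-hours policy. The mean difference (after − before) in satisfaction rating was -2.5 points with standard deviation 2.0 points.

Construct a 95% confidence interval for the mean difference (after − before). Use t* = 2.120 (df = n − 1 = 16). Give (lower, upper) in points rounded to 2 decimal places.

This is a matched-pairs design, so SE = s_d/√n = 2.0/√17 = 0.4851.
Margin = 2.120 × 0.4851 = 1.0284; the interval is -2.5 ± 1.0284 = (-3.53, -1.47).

(-3.53, -1.47)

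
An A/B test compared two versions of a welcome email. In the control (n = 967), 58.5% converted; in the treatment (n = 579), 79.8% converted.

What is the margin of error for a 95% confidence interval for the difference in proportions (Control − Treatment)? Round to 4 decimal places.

SE₁ = √(p̂₁(1−p̂₁)/n₁) = √(0.5850·0.4150/967) = 0.01584; SE₂ = √(0.7980·0.2020/579) = 0.01669.
Independent samples: SE of the difference = √(SE₁² + SE₂²) = √(0.0002509056 + 0.0002785561) = 0.02301.
z* for 95% confidence is 1.960, so the margin of error is 1.960 × 0.02301 = 0.04510.

0.0451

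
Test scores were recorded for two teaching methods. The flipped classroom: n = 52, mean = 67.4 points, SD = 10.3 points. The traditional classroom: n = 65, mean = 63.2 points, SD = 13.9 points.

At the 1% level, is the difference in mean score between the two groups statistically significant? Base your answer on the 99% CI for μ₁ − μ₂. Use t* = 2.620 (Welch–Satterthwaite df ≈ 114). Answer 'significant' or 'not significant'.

not significant

Standard errors of each mean: 10.3/√52 = 1.4284 and 13.9/√65 = 1.7241.
SE(x̄₁ − x̄₂) = √(1.4284² + 1.7241²) = 2.2389 for independent samples with unequal variances.
With t* = 2.620, the margin is 2.620 × 2.2389 = 5.8659.
x̄₁ − x̄₂ = 67.4 − 63.2 = 4.2000; the interval is 4.2000 ± 5.8659 = (-1.6659, 10.0659).
The interval (-1.6659, 10.0659) contains 0, so the difference is not significant.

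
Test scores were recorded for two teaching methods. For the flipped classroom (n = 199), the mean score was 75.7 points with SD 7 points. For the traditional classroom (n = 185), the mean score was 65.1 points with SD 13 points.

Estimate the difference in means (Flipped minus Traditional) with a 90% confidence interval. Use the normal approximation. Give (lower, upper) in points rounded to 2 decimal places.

SE₁ = s₁/√n₁ = 7/√199 = 0.4962; SE₂ = 13/√185 = 0.9558.
Independent samples, unequal variances: SE_diff = √(SE₁² + SE₂²) = √(0.24621444 + 0.91355364) = 1.0769.
z* = 1.645, so margin of error = 1.645 × 1.0769 = 1.7715.
Difference in means = 75.7 − 65.1 = 10.6000.
10.6000 ± 1.7715 → (8.83, 12.37).

(8.83, 12.37)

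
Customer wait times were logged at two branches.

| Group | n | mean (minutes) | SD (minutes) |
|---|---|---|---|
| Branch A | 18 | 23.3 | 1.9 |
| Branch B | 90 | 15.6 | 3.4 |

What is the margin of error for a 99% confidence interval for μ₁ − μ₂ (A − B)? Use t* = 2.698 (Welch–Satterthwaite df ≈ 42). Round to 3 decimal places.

1.548

SE₁ = s₁/√n₁ = 1.9/√18 = 0.4478; SE₂ = 3.4/√90 = 0.3584.
Independent samples, unequal variances: SE_diff = √(SE₁² + SE₂²) = √(0.20052484 + 0.12845056) = 0.5736.
t* = 2.698, so margin of error = 2.698 × 0.5736 = 1.5476.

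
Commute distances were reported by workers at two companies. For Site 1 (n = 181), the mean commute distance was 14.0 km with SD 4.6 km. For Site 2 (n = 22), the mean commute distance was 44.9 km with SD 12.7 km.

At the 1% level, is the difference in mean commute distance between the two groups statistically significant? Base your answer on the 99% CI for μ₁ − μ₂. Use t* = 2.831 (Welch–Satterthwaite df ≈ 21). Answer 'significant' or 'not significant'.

Standard errors of each mean: 4.6/√181 = 0.3419 and 12.7/√22 = 2.7076.
SE(x̄₁ − x̄₂) = √(0.3419² + 2.7076²) = 2.7291 for independent samples with unequal variances.
With t* = 2.831, the margin is 2.831 × 2.7291 = 7.7261.
x̄₁ − x̄₂ = 14.0 − 44.9 = -30.9000; the interval is -30.9000 ± 7.7261 = (-38.6261, -23.1739).
The interval (-38.6261, -23.1739) does not contain 0, so the difference is significant.

significant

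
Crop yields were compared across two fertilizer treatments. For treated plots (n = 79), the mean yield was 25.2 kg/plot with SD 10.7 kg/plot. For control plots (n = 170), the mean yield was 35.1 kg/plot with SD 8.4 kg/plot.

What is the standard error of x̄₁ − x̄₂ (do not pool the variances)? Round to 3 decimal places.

1.365

SE₁ = s₁/√n₁ = 10.7/√79 = 1.2038; SE₂ = 8.4/√170 = 0.6443.
Independent samples, unequal variances: SE_diff = √(SE₁² + SE₂²) = √(1.44913444 + 0.41512249) = 1.3654.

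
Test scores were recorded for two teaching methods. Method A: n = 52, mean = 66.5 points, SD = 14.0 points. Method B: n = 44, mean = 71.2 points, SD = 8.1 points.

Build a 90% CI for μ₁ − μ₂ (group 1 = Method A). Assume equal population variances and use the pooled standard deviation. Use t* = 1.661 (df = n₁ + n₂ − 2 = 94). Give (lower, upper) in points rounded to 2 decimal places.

(-8.67, -0.73)

s_p = √[((n₁−1)s₁² + (n₂−1)s₂²)/(n₁+n₂−2)] = √[(51·14.0² + 43·8.1²)/94] = 11.6771.
SE = 11.6771·√(1/52 + 1/44) = 2.3919.
With t* = 1.661, margin = 1.661 × 2.3919 = 3.9729.
x̄₁ − x̄₂ = 66.5 − 71.2 = -4.7000; interval -4.7000 ± 3.9729 = (-8.67, -0.73).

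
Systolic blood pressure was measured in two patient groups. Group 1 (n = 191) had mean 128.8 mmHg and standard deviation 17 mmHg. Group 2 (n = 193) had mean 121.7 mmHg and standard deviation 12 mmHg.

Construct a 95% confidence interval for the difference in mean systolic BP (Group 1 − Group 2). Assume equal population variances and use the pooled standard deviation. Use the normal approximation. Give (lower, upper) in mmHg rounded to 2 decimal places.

Pooled variance s_p² = [190·17² + 192·12²] / (191+193−2) = 216.1204, so s_p = 14.7010.
SE_diff = s_p·√(1/n₁ + 1/n₂) = 14.7010·√(1/191 + 1/193) = 1.5004.
z* = 1.960; margin = 1.960 × 1.5004 = 2.9408.
Difference = 128.8 − 121.7 = 7.1000.
7.1000 ± 2.9408 → (4.16, 10.04).

(4.16, 10.04)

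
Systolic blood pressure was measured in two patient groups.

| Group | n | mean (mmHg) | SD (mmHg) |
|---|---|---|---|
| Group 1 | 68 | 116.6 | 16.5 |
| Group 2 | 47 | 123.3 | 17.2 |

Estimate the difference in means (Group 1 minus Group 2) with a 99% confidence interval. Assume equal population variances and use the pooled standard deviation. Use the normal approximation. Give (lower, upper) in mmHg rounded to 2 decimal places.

s_p = √[((n₁−1)s₁² + (n₂−1)s₂²)/(n₁+n₂−2)] = √[(67·16.5² + 46·17.2²)/113] = 16.7885.
SE = 16.7885·√(1/68 + 1/47) = 3.1846.
With z* = 2.576, margin = 2.576 × 3.1846 = 8.2035.
x̄₁ − x̄₂ = 116.6 − 123.3 = -6.7000; interval -6.7000 ± 8.2035 = (-14.90, 1.50).

(-14.90, 1.50)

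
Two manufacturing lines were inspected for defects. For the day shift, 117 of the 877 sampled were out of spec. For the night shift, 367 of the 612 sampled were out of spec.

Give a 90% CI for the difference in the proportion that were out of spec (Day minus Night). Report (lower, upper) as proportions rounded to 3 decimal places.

(-0.504, -0.429)

p̂₁ = 117/877 = 0.1334 and p̂₂ = 367/612 = 0.5997.
SE₁ = √(p̂₁(1−p̂₁)/n₁) = √(0.1334·0.8666/877) = 0.01148; SE₂ = √(0.5997·0.4003/612) = 0.01981.
Independent samples: SE of the difference = √(SE₁² + SE₂²) = √(0.0001317904 + 0.0003924361) = 0.02290.
z* for 90% confidence is 1.645, so the margin of error is 1.645 × 0.02290 = 0.03767.
Point estimate p̂₁ − p̂₂ = 0.1334 − 0.5997 = -0.4663.
-0.4663 ± 0.03767 → (-0.504, -0.429).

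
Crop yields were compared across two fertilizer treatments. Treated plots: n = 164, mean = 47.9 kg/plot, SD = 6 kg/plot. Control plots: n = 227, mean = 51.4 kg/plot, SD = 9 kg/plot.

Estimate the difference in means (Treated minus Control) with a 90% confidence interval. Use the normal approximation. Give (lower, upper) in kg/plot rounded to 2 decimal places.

(-4.75, -2.25)

Per-group SEs: s₁/√n₁ = 6/√164 = 0.4685, s₂/√n₂ = 9/√227 = 0.5974.
Unpooled SE of the difference: √(0.21949225 + 0.35688676) = 0.7592.
Margin of error = z* · SE = 1.645 × 0.7592 = 1.2489.
x̄₁ − x̄₂ = 47.9 − 51.4 = -3.5000.
CI: -3.5000 ± 1.2489 = (-4.75, -2.25).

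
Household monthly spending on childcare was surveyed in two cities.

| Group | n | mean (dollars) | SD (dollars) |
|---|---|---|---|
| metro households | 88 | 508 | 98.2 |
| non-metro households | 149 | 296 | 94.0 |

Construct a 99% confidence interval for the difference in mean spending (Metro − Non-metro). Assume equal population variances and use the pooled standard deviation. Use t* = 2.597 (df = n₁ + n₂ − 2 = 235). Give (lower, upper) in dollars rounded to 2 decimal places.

(178.63, 245.37)

Pooled variance s_p² = [87·98.2² + 148·94.0²] / (88+149−2) = 9134.8506, so s_p = 95.5764.
SE_diff = s_p·√(1/n₁ + 1/n₂) = 95.5764·√(1/88 + 1/149) = 12.8496.
t* = 2.597; margin = 2.597 × 12.8496 = 33.3704.
Difference = 508 − 296 = 212.0000.
212.0000 ± 33.3704 → (178.63, 245.37).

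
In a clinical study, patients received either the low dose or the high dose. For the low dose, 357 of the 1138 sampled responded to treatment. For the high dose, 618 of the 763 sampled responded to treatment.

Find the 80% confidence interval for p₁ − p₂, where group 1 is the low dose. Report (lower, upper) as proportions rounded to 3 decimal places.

p̂₁ = 357/1138 = 0.3137 and p̂₂ = 618/763 = 0.8100.
SE₁ = √(p̂₁(1−p̂₁)/n₁) = √(0.3137·0.6863/1138) = 0.01375; SE₂ = √(0.8100·0.1900/763) = 0.01420.
Independent samples: SE of the difference = √(SE₁² + SE₂²) = √(0.0001890625 + 0.00020164) = 0.01977.
z* for 80% confidence is 1.282, so the margin of error is 1.282 × 0.01977 = 0.02535.
Point estimate p̂₁ − p̂₂ = 0.3137 − 0.8100 = -0.4963.
-0.4963 ± 0.02535 → (-0.522, -0.471).

(-0.522, -0.471)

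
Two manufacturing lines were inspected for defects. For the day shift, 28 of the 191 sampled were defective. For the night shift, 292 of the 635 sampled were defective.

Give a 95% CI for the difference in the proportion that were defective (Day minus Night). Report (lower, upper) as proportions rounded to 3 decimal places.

p̂₁ = 28/191 = 0.1466 and p̂₂ = 292/635 = 0.4598.
SE₁ = √(p̂₁(1−p̂₁)/n₁) = √(0.1466·0.8534/191) = 0.02559; SE₂ = √(0.4598·0.5402/635) = 0.01978.
Independent samples: SE of the difference = √(SE₁² + SE₂²) = √(0.0006548481 + 0.0003912484) = 0.03234.
z* for 95% confidence is 1.960, so the margin of error is 1.960 × 0.03234 = 0.06339.
Point estimate p̂₁ − p̂₂ = 0.1466 − 0.4598 = -0.3132.
-0.3132 ± 0.06339 → (-0.377, -0.250).

(-0.377, -0.250)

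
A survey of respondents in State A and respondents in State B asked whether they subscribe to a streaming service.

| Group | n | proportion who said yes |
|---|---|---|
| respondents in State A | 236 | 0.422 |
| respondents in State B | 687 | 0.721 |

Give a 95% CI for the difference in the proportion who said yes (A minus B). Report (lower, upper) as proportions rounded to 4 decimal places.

(-0.3704, -0.2276)

Each SE is √(p̂(1−p̂)/n): √(0.4220·0.5780/236) = 0.03215 and √(0.7210·0.2790/687) = 0.01711.
SE(p̂₁ − p̂₂) = √(SE₁² + SE₂²) = √(0.0010336225 + 0.0002927521) = 0.03642, since the two samples are independent.
At 95% confidence z* = 1.960; margin = 1.960 × 0.03642 = 0.07138.
The difference is 0.4220 − 0.7210 = -0.2990, so the interval is -0.2990 ± 0.07138 = (-0.3704, -0.2276).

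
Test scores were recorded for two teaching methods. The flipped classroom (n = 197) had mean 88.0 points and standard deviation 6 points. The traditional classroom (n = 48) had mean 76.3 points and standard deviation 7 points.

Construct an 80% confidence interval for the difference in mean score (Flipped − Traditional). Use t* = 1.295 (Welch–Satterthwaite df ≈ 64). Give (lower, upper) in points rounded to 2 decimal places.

(10.28, 13.12)

Standard errors of each mean: 6/√197 = 0.4275 and 7/√48 = 1.0104.
SE(x̄₁ − x̄₂) = √(0.4275² + 1.0104²) = 1.0971 for independent samples with unequal variances.
With t* = 1.295, the margin is 1.295 × 1.0971 = 1.4207.
x̄₁ − x̄₂ = 88.0 − 76.3 = 11.7000; the interval is 11.7000 ± 1.4207 = (10.28, 13.12).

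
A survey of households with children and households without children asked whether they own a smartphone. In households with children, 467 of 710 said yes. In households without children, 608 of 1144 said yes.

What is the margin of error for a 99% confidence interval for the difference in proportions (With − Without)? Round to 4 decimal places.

0.0596

Sample proportions: 467/710 = 0.6577, 608/1144 = 0.5315.
Each SE is √(p̂(1−p̂)/n): √(0.6577·0.3423/710) = 0.01781 and √(0.5315·0.4685/1144) = 0.01475.
SE(p̂₁ − p̂₂) = √(SE₁² + SE₂²) = √(0.0003171961 + 0.0002175625) = 0.02312, since the two samples are independent.
At 99% confidence z* = 2.576; margin = 2.576 × 0.02312 = 0.05956.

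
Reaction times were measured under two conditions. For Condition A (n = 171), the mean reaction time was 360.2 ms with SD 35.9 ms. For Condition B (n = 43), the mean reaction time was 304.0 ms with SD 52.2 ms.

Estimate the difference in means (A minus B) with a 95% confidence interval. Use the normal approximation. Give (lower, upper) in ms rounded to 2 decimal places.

(39.70, 72.70)

Standard errors of each mean: 35.9/√171 = 2.7453 and 52.2/√43 = 7.9604.
SE(x̄₁ − x̄₂) = √(2.7453² + 7.9604²) = 8.4205 for independent samples with unequal variances.
With z* = 1.960, the margin is 1.960 × 8.4205 = 16.5042.
x̄₁ − x̄₂ = 360.2 − 304.0 = 56.2000; the interval is 56.2000 ± 16.5042 = (39.70, 72.70).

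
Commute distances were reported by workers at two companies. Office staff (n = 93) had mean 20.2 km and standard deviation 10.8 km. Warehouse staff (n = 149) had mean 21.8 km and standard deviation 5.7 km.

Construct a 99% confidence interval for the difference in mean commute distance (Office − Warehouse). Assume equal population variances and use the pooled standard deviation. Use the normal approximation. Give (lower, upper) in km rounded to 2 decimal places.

Pooled variance s_p² = [92·10.8² + 148·5.7²] / (93+149−2) = 64.7475, so s_p = 8.0466.
SE_diff = s_p·√(1/n₁ + 1/n₂) = 8.0466·√(1/93 + 1/149) = 1.0634.
z* = 2.576; margin = 2.576 × 1.0634 = 2.7393.
Difference = 20.2 − 21.8 = -1.6000.
-1.6000 ± 2.7393 → (-4.34, 1.14).

(-4.34, 1.14)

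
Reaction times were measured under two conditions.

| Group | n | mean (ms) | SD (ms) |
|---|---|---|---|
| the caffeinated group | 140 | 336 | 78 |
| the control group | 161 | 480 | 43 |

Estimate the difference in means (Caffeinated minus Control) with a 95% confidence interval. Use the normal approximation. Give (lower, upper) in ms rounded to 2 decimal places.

Per-group SEs: s₁/√n₁ = 78/√140 = 6.5922, s₂/√n₂ = 43/√161 = 3.3889.
Unpooled SE of the difference: √(43.45710084 + 11.48464321) = 7.4123.
Margin of error = z* · SE = 1.960 × 7.4123 = 14.5281.
x̄₁ − x̄₂ = 336 − 480 = -144.0000.
CI: -144.0000 ± 14.5281 = (-158.53, -129.47).

(-158.53, -129.47)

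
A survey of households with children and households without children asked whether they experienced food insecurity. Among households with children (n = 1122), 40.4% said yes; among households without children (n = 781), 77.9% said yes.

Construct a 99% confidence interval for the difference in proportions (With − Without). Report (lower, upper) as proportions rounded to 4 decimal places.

The two standard errors are √(0.4040×0.5960/1122) = 0.01465 and √(0.7790×0.2210/781) = 0.01485.
Because the samples are independent, SE_diff = √(0.01465² + 0.01485²) = 0.02086.
Using z* = 2.576 for 99%, ME = 2.576 × 0.02086 = 0.05374.
p̂₁ − p̂₂ = -0.3750; interval -0.3750 ± 0.05374 gives (-0.4287, -0.3213).

(-0.4287, -0.3213)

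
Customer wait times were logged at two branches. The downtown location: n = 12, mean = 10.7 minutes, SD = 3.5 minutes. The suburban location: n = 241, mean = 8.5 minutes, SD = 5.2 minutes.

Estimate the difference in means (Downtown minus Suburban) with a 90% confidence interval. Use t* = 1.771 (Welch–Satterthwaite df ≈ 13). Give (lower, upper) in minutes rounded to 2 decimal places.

Per-group SEs: s₁/√n₁ = 3.5/√12 = 1.0104, s₂/√n₂ = 5.2/√241 = 0.3350.
Unpooled SE of the difference: √(1.02090816 + 0.112225) = 1.0645.
Margin of error = t* · SE = 1.771 × 1.0645 = 1.8852.
x̄₁ − x̄₂ = 10.7 − 8.5 = 2.2000.
CI: 2.2000 ± 1.8852 = (0.31, 4.09).

(0.31, 4.09)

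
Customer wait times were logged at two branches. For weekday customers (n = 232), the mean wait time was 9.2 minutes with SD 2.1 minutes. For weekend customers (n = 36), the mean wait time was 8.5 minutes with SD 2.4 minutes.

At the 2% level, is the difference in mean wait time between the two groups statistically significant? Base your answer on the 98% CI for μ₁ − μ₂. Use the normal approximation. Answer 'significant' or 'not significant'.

Standard errors of each mean: 2.1/√232 = 0.1379 and 2.4/√36 = 0.4000.
SE(x̄₁ − x̄₂) = √(0.1379² + 0.4000²) = 0.4231 for independent samples with unequal variances.
With z* = 2.326, the margin is 2.326 × 0.4231 = 0.9841.
x̄₁ − x̄₂ = 9.2 − 8.5 = 0.7000; the interval is 0.7000 ± 0.9841 = (-0.2841, 1.6841).
The interval (-0.2841, 1.6841) contains 0, so the difference is not significant.

not significant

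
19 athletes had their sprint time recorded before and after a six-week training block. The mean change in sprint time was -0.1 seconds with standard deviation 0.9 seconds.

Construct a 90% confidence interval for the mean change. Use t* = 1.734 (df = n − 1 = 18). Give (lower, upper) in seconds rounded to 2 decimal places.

Paired design: SE = s_d/√n = 0.9/√19 = 0.2065.
t* = 1.734; margin of error = 1.734 × 0.2065 = 0.3581.
-0.1 ± 0.3581 → (-0.46, 0.26).

(-0.46, 0.26)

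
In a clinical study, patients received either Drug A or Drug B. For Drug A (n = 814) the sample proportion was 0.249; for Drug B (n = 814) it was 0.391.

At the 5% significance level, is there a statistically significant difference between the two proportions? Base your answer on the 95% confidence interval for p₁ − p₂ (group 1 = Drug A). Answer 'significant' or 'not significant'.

SE₁ = √(p̂₁(1−p̂₁)/n₁) = √(0.2490·0.7510/814) = 0.01516; SE₂ = √(0.3910·0.6090/814) = 0.01710.
Independent samples: SE of the difference = √(SE₁² + SE₂²) = √(0.0002298256 + 0.00029241) = 0.02285.
z* for 95% confidence is 1.960, so the margin of error is 1.960 × 0.02285 = 0.04479.
Point estimate p̂₁ − p̂₂ = 0.2490 − 0.3910 = -0.1420.
-0.1420 ± 0.04479 → (-0.18679, -0.09721).
The interval (-0.18679, -0.09721) does not contain 0, so the difference is significant.

significant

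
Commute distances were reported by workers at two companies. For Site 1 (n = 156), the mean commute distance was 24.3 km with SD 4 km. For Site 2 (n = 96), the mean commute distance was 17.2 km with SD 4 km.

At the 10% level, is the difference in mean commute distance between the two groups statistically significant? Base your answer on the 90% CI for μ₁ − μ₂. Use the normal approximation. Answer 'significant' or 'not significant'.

significant

Standard errors of each mean: 4/√156 = 0.3203 and 4/√96 = 0.4082.
SE(x̄₁ − x̄₂) = √(0.3203² + 0.4082²) = 0.5189 for independent samples with unequal variances.
With z* = 1.645, the margin is 1.645 × 0.5189 = 0.8536.
x̄₁ − x̄₂ = 24.3 − 17.2 = 7.1000; the interval is 7.1000 ± 0.8536 = (6.2464, 7.9536).
The interval (6.2464, 7.9536) does not contain 0, so the difference is significant.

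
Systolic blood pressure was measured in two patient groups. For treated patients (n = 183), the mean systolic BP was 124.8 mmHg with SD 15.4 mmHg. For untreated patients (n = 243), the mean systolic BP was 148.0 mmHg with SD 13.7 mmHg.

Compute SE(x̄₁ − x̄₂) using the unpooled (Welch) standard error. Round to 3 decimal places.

SE₁ = s₁/√n₁ = 15.4/√183 = 1.1384; SE₂ = 13.7/√243 = 0.8789.
Independent samples, unequal variances: SE_diff = √(SE₁² + SE₂²) = √(1.29595456 + 0.77246521) = 1.4382.

1.438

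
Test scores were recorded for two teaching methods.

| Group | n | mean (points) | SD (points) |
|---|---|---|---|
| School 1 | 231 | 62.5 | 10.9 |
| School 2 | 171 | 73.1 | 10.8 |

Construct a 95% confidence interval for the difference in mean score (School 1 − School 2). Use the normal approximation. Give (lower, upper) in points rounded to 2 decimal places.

Per-group SEs: s₁/√n₁ = 10.9/√231 = 0.7172, s₂/√n₂ = 10.8/√171 = 0.8259.
Unpooled SE of the difference: √(0.51437584 + 0.68211081) = 1.0938.
Margin of error = z* · SE = 1.960 × 1.0938 = 2.1438.
x̄₁ − x̄₂ = 62.5 − 73.1 = -10.6000.
CI: -10.6000 ± 2.1438 = (-12.74, -8.46).

(-12.74, -8.46)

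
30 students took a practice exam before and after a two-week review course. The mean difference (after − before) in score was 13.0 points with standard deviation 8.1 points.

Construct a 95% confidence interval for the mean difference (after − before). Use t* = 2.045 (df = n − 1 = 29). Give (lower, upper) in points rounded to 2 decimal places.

(9.98, 16.02)

This is a matched-pairs design, so SE = s_d/√n = 8.1/√30 = 1.4789.
Margin = 2.045 × 1.4789 = 3.0244; the interval is 13.0 ± 3.0244 = (9.98, 16.02).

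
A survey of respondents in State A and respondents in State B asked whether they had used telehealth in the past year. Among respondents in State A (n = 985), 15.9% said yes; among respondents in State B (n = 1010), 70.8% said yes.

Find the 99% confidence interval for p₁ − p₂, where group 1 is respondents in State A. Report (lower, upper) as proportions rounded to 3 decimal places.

(-0.597, -0.501)

Each SE is √(p̂(1−p̂)/n): √(0.1590·0.8410/985) = 0.01165 and √(0.7080·0.2920/1010) = 0.01431.
SE(p̂₁ − p̂₂) = √(SE₁² + SE₂²) = √(0.0001357225 + 0.0002047761) = 0.01845, since the two samples are independent.
At 99% confidence z* = 2.576; margin = 2.576 × 0.01845 = 0.04753.
The difference is 0.1590 − 0.7080 = -0.5490, so the interval is -0.5490 ± 0.04753 = (-0.597, -0.501).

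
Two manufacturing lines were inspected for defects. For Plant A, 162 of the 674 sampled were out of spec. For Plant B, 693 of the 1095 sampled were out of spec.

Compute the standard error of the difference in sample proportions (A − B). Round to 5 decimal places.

Sample proportions: 162/674 = 0.2404, 693/1095 = 0.6329.
Each SE is √(p̂(1−p̂)/n): √(0.2404·0.7596/674) = 0.01646 and √(0.6329·0.3671/1095) = 0.01457.
SE(p̂₁ − p̂₂) = √(SE₁² + SE₂²) = √(0.0002709316 + 0.0002122849) = 0.02198, since the two samples are independent.

0.02198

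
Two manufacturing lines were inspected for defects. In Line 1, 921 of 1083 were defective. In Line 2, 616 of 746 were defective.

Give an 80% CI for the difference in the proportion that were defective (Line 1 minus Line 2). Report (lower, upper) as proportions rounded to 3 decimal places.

Sample proportions: 921/1083 = 0.8504, 616/746 = 0.8257.
Each SE is √(p̂(1−p̂)/n): √(0.8504·0.1496/1083) = 0.01084 and √(0.8257·0.1743/746) = 0.01389.
SE(p̂₁ − p̂₂) = √(SE₁² + SE₂²) = √(0.0001175056 + 0.0001929321) = 0.01762, since the two samples are independent.
At 80% confidence z* = 1.282; margin = 1.282 × 0.01762 = 0.02259.
The difference is 0.8504 − 0.8257 = 0.0247, so the interval is 0.0247 ± 0.02259 = (0.002, 0.047).

(0.002, 0.047)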